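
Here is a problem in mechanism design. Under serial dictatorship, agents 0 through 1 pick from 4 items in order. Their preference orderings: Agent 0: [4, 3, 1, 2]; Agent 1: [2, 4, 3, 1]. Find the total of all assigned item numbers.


Step 1: Agent 0 picks item 4
Step 2: Agent 1 picks item 2
Step 3: Sum = 4 + 2 = 6

6


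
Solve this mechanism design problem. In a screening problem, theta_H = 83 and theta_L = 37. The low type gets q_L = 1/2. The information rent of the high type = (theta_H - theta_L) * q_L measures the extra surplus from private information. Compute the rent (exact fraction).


Step 1: theta_H - theta_L = 83 - 37 = 46
Step 2: Information rent = (theta_H - theta_L) * q_L
Step 3: = 46 * 1/2
Step 4: = 23

23


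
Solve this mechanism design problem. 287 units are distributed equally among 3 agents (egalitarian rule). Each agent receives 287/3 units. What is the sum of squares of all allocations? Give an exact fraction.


Step 1: Each agent's share = 287/3
Step 2: Square of each share = (287/3)^2 = 82369/9
Step 3: Sum of squares = 3 * 82369/9 = 82369/3

82369/3


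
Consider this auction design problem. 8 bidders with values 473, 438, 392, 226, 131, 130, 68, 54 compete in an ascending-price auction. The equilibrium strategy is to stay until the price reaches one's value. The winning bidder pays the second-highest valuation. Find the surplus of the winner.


Step 1: Identify the highest value: 473
Step 2: Identify the second-highest value: 438
Step 3: The final price = second-highest value = 438
Step 4: Surplus = 473 - 438 = 35

35


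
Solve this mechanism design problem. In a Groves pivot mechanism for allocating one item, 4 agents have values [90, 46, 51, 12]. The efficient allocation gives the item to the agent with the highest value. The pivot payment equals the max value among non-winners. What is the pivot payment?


Step 1: The efficient winner is agent 0 with value 90
Step 2: Other agents' values: [46, 51, 12]
Step 3: Pivot payment = max(others) = 51
Step 4: The winner pays 51

51


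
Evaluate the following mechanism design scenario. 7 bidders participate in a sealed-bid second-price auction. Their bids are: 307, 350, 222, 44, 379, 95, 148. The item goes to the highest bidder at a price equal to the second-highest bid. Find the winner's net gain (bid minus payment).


Step 1: Sort bids in descending order: 379, 350, 307, 222, 148, 95, 44
Step 2: The winning bid is the highest: 379
Step 3: The payment equals the second-highest bid: 350
Step 4: Surplus = winner's bid - payment = 379 - 350 = 29

29


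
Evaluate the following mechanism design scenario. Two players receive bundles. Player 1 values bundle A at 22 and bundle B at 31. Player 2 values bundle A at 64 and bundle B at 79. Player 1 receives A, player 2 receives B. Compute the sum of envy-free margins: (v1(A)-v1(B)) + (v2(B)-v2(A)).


Step 1: Player 1's margin = v1(A) - v1(B) = 22 - 31 = -9
Step 2: Player 2's margin = v2(B) - v2(A) = 79 - 64 = 15
Step 3: Total margin = -9 + 15 = 6

6


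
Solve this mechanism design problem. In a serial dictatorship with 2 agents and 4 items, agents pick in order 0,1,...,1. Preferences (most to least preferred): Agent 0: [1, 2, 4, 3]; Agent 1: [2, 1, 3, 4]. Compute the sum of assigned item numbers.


Step 1: Agent 0 picks item 1
Step 2: Agent 1 picks item 2
Step 3: Sum = 1 + 2 = 3

3


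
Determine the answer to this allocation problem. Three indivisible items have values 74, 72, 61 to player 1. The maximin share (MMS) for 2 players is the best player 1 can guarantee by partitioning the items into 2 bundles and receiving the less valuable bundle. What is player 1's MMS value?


Step 1: Item values = 74, 72, 61
Step 2: Enumerate all 2-bundle partitions and take the smaller bundle:
  Partition 1: {74} vs {72,61} -> bundles 74, 133; min = 74
  Partition 2: {72} vs {74,61} -> bundles 72, 135; min = 72
  Partition 3: {61} vs {74,72} -> bundles 61, 146; min = 61
Step 3: MMS = max(74, 72, 61) = 74

74


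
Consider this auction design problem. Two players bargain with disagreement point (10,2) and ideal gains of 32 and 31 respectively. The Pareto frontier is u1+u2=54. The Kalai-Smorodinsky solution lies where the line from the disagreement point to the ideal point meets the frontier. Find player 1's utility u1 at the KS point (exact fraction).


Step 1: At the KS point, (u1-d1)/r1 = (u2-d2)/r2 = t and u1+u2 = 54
Step 2: u1 = d1 + r1*t and u2 = d2 + r2*t, so (d1 + r1*t) + (d2 + r2*t) = 54
Step 3: t = (54 - 10 - 2)/(32 + 31) = 42/63 = 2/3
Step 4: u1 = d1 + r1*t = 10 + 32 * 2/3 = 94/3
Step 5: (Check: u2 = d2 + r2*t = 68/3; u1+u2 = 94/3 + 68/3 = 54, on the frontier.)

94/3


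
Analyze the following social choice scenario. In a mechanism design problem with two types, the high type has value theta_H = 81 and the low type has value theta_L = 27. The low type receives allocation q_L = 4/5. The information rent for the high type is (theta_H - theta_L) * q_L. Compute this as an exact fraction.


Step 1: theta_H - theta_L = 81 - 27 = 54
Step 2: Information rent = (theta_H - theta_L) * q_L
Step 3: = 54 * 4/5
Step 4: = 216/5

216/5


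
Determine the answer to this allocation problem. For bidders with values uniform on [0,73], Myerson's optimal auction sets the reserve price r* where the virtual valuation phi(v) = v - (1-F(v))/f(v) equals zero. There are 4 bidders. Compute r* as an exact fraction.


Step 1: For U[0,73], F(v) = v/73 and f(v) = 1/73
Step 2: phi(v) = v - (1 - v/73)/(1/73) = v - (73 - v) = 2v - 73
Step 3: Set phi(r*) = 0: 2r* - 73 = 0
Step 4: r* = 73/2 (the number of bidders n = 4 does not enter)

73/2


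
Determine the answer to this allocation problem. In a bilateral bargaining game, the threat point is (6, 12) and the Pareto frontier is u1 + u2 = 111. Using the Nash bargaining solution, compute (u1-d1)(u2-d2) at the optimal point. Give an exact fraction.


Step 1: The Nash solution splits surplus symmetrically above the disagreement point
Step 2: u1 = (total + d1 - d2)/2 = (111 + 6 - 12)/2 = 105/2
Step 3: u2 = (total - d1 + d2)/2 = (111 - 6 + 12)/2 = 117/2
Step 4: Nash product = (105/2 - 6) * (117/2 - 12)
Step 5: = 93/2 * 93/2 = 8649/4

8649/4


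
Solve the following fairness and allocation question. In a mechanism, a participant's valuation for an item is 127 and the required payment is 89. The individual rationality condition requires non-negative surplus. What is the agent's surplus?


Step 1: Surplus = value - payment = 127 - 89 = 38
Step 2: IR is satisfied (surplus >= 0)

38


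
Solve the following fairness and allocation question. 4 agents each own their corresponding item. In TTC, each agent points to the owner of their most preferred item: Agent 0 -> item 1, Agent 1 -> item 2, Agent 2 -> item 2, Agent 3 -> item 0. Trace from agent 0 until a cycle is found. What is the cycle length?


Step 1: Trace the pointer graph from agent 0: 0 -> 1 -> 2 -> 2
Step 2: A cycle is detected when we revisit agent 2
Step 3: The cycle is: 2 -> 2
Step 4: Cycle length = 1

1


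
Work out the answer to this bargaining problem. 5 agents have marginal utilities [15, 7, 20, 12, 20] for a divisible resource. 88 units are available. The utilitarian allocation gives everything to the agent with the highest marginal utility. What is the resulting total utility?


Step 1: The marginal utilities are [15, 7, 20, 12, 20]
Step 2: The highest marginal utility is 20
Step 3: All 88 units go to that agent
Step 4: Total utility = 20 * 88 = 1760

1760


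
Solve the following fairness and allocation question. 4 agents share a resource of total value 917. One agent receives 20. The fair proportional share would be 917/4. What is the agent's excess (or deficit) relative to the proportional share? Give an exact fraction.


Step 1: Proportional share = 917/4
Step 2: Agent's actual allocation = 20
Step 3: Excess = 20 - 917/4 = -837/4

-837/4


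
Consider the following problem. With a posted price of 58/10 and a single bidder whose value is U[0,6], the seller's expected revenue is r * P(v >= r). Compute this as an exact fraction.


Step 1: Posted price r = 29/5, value support [0,6]
Step 2: P(v >= r) = (6 - 29/5)/6 = 1/30
Step 3: Expected revenue = r * P(v >= r) = 29/5 * 1/30
Step 4: Revenue = 29/150

29/150


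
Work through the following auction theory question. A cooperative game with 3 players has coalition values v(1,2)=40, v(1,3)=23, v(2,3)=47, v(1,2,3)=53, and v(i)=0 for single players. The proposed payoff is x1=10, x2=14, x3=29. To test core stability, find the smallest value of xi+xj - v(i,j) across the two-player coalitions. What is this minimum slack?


Step 1: Slack for coalition (1,2): x1+x2 - v12 = 24 - 40 = -16
Step 2: Slack for coalition (1,3): x1+x3 - v13 = 39 - 23 = 16
Step 3: Slack for coalition (2,3): x2+x3 - v23 = 43 - 47 = -4
Step 4: Minimum slack = min(-16, 16, -4) = -16, attained by (1,2); coalition (1,2) can block (slack < 0), so the allocation is not in the core

-16


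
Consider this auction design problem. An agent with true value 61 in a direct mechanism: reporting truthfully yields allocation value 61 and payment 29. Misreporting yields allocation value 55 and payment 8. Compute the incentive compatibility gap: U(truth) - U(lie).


Step 1: U(truth) = value - payment = 61 - 29 = 32
Step 2: U(lie) = allocation - payment = 55 - 8 = 47
Step 3: IC gap = 32 - 47 = -15

-15


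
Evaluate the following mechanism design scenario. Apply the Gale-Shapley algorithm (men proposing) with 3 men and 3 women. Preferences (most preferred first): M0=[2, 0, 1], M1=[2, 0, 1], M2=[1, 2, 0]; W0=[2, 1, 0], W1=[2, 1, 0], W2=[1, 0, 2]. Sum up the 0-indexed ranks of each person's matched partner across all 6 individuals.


Step 1: Run Gale-Shapley (men propose, women hold best offer):
  M0 proposes to W2; she accepts
  M1 proposes to W2; she switches from M0
  M2 proposes to W1; she accepts
  M0 proposes to W0; she accepts
Step 2: Final matching: W0-M0, W1-M2, W2-M1
Step 3: 0-indexed ranks (man's rank of his match, then woman's): 1 + 2 + 0 + 0 + 0 + 0
Step 4: Total rank sum = 3

3


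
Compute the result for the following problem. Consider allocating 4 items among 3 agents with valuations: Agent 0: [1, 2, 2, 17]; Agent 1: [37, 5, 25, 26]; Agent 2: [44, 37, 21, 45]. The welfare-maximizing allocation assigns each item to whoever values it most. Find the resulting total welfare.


Step 1: For each item, find the maximum value among all agents.
Step 2: Item 0 -> Agent 2 (value 44)
Step 3: Item 1 -> Agent 2 (value 37)
Step 4: Item 2 -> Agent 1 (value 25)
Step 5: Item 3 -> Agent 2 (value 45)
Step 6: Total welfare = 44 + 37 + 25 + 45 = 151

151


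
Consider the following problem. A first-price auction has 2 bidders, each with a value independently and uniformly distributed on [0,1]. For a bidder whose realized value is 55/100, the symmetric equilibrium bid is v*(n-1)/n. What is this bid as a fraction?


Step 1: The symmetric BNE bidding function is b(v) = v * (n-1) / n
Step 2: Substitute v = 11/20 and n = 2
Step 3: b = 11/20 * 1/2
Step 4: b = 11/40

11/40


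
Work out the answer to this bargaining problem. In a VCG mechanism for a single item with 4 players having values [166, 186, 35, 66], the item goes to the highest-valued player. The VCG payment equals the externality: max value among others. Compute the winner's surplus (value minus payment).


Step 1: The winner is the agent with the highest value: agent 1 with value 186
Step 2: Values of other agents: [166, 35, 66]
Step 3: VCG payment = max of others' values = 166
Step 4: Surplus = 186 - 166 = 20

20


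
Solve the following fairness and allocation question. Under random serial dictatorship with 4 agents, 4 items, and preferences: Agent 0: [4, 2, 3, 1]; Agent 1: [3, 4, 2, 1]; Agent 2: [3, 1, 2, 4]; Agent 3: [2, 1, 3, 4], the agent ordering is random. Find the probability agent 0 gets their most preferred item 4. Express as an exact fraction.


Step 1: Agent 0 wants item 4
Step 2: There are 24 possible orderings of agents
Step 3: In 20 orderings, agent 0 gets item 4
Step 4: Probability = 20/24 = 5/6

5/6


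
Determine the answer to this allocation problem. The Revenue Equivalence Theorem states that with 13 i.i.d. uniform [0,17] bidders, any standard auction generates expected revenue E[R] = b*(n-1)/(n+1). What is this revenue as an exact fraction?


Step 1: By Revenue Equivalence, expected revenue = b*(n-1)/(n+1)
Step 2: Substituting n = 13, b = 17
Step 3: Revenue = 17*(13-1)/(13+1) = 17*12/14
Step 4: Revenue = 204/14 = 102/7

102/7


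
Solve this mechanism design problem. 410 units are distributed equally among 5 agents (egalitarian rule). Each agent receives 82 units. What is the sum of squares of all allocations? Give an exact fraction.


Step 1: Each agent's share = 410/5 = 82
Step 2: Square of each share = (82)^2 = 6724
Step 3: Sum of squares = 5 * 6724 = 33620

33620


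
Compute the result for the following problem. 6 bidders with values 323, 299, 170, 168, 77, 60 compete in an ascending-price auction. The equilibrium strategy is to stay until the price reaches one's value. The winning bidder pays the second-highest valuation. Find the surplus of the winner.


Step 1: Identify the highest value: 323
Step 2: Identify the second-highest value: 299
Step 3: The final price = second-highest value = 299
Step 4: Surplus = 323 - 299 = 24

24


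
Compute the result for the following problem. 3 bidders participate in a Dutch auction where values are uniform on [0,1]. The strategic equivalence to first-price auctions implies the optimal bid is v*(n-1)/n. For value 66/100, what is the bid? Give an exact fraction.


Step 1: Dutch auctions are strategically equivalent to first-price auctions
Step 2: The equilibrium bid is b(v) = v*(n-1)/n
Step 3: b = 33/50 * 2/3
Step 4: b = 11/25

11/25


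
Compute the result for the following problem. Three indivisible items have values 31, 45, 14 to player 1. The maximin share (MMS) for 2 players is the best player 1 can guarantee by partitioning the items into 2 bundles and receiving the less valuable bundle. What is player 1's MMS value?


Step 1: Item values = 31, 45, 14
Step 2: Enumerate all 2-bundle partitions and take the smaller bundle:
  Partition 1: {31} vs {45,14} -> bundles 31, 59; min = 31
  Partition 2: {45} vs {31,14} -> bundles 45, 45; min = 45
  Partition 3: {14} vs {31,45} -> bundles 14, 76; min = 14
Step 3: MMS = max(31, 45, 14) = 45

45


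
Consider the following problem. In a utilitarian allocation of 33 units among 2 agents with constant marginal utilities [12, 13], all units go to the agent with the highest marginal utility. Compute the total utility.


Step 1: The marginal utilities are [12, 13]
Step 2: The highest marginal utility is 13
Step 3: All 33 units go to that agent
Step 4: Total utility = 13 * 33 = 429

429


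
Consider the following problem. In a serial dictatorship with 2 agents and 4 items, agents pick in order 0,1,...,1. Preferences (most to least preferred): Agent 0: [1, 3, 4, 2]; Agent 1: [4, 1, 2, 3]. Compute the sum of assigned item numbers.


Step 1: Agent 0 picks item 1
Step 2: Agent 1 picks item 4
Step 3: Sum = 1 + 4 = 5

5


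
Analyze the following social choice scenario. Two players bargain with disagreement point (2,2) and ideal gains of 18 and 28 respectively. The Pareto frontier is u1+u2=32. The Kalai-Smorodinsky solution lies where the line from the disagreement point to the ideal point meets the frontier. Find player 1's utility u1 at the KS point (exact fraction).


Step 1: At the KS point, (u1-d1)/r1 = (u2-d2)/r2 = t and u1+u2 = 32
Step 2: u1 = d1 + r1*t and u2 = d2 + r2*t, so (d1 + r1*t) + (d2 + r2*t) = 32
Step 3: t = (32 - 2 - 2)/(18 + 28) = 28/46 = 14/23
Step 4: u1 = d1 + r1*t = 2 + 18 * 14/23 = 298/23
Step 5: (Check: u2 = d2 + r2*t = 438/23; u1+u2 = 298/23 + 438/23 = 32, on the frontier.)

298/23


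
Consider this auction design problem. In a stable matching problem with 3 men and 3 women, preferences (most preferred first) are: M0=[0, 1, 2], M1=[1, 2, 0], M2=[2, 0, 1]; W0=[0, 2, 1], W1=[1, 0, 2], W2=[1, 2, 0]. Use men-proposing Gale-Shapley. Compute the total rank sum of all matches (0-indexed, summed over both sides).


Step 1: Run Gale-Shapley (men propose, women hold best offer):
  M0 proposes to W0; she accepts
  M1 proposes to W1; she accepts
  M2 proposes to W2; she accepts
Step 2: Final matching: W0-M0, W1-M1, W2-M2
Step 3: 0-indexed ranks (man's rank of his match, then woman's): 0 + 0 + 0 + 0 + 0 + 1
Step 4: Total rank sum = 1

1


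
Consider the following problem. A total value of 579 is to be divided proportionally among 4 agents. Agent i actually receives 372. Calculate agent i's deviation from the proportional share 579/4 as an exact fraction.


Step 1: Proportional share = 579/4
Step 2: Agent's actual allocation = 372
Step 3: Excess = 372 - 579/4 = 909/4

909/4


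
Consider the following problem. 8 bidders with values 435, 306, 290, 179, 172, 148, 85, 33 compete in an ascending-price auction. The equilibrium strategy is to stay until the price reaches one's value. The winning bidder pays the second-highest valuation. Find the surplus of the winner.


Step 1: Identify the highest value: 435
Step 2: Identify the second-highest value: 306
Step 3: The final price = second-highest value = 306
Step 4: Surplus = 435 - 306 = 129

129


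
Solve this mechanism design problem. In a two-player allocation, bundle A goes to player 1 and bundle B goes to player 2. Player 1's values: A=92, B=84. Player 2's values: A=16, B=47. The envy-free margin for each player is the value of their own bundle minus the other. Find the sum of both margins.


Step 1: Player 1's margin = v1(A) - v1(B) = 92 - 84 = 8
Step 2: Player 2's margin = v2(B) - v2(A) = 47 - 16 = 31
Step 3: Total margin = 8 + 31 = 39

39


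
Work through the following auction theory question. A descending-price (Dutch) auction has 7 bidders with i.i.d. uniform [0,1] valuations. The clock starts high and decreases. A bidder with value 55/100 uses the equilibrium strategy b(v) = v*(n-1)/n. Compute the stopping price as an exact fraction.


Step 1: Dutch auctions are strategically equivalent to first-price auctions
Step 2: The equilibrium bid is b(v) = v*(n-1)/n
Step 3: b = 11/20 * 6/7
Step 4: b = 33/70

33/70


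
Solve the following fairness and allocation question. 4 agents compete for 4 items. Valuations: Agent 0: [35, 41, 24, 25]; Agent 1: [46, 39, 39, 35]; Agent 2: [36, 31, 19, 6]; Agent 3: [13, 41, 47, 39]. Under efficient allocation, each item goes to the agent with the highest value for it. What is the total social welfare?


Step 1: For each item, find the maximum value among all agents.
Step 2: Item 0 -> Agent 1 (value 46)
Step 3: Item 1 -> Agent 0 (value 41)
Step 4: Item 2 -> Agent 3 (value 47)
Step 5: Item 3 -> Agent 3 (value 39)
Step 6: Total welfare = 46 + 41 + 47 + 39 = 173

173


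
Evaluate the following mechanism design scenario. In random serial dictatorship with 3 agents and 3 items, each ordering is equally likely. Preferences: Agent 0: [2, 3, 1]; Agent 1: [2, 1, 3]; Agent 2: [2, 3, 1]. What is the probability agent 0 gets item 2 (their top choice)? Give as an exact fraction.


Step 1: Agent 0 wants item 2
Step 2: There are 6 possible orderings of agents
Step 3: In 2 orderings, agent 0 gets item 2
Step 4: Probability = 2/6 = 1/3

1/3


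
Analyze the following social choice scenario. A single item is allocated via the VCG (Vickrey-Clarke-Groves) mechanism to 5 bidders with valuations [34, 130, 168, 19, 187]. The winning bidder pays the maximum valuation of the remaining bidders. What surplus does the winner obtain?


Step 1: The winner is the agent with the highest value: agent 4 with value 187
Step 2: Values of other agents: [34, 130, 168, 19]
Step 3: VCG payment = max of others' values = 168
Step 4: Surplus = 187 - 168 = 19

19


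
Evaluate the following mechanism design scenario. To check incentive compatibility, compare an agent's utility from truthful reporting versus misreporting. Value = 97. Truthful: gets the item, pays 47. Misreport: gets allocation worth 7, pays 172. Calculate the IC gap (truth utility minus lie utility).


Step 1: U(truth) = value - payment = 97 - 47 = 50
Step 2: U(lie) = allocation - payment = 7 - 172 = -165
Step 3: IC gap = 50 - (-165) = 215

215


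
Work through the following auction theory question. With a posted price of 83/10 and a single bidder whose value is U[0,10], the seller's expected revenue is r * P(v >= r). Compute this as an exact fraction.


Step 1: Posted price r = 83/10, value support [0,10]
Step 2: P(v >= r) = (10 - 83/10)/10 = 17/100
Step 3: Expected revenue = r * P(v >= r) = 83/10 * 17/100
Step 4: Revenue = 1411/1000

1411/1000


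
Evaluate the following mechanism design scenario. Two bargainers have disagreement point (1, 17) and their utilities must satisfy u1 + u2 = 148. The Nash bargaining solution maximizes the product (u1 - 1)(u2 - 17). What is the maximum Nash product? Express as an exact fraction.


Step 1: The Nash solution splits surplus symmetrically above the disagreement point
Step 2: u1 = (total + d1 - d2)/2 = (148 + 1 - 17)/2 = 66
Step 3: u2 = (total - d1 + d2)/2 = (148 - 1 + 17)/2 = 82
Step 4: Nash product = (66 - 1) * (82 - 17)
Step 5: = 65 * 65 = 4225

4225


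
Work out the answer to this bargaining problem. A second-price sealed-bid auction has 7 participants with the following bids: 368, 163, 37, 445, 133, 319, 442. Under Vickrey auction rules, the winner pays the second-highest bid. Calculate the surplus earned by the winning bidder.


Step 1: Sort bids in descending order: 445, 442, 368, 319, 163, 133, 37
Step 2: The winning bid is the highest: 445
Step 3: The payment equals the second-highest bid: 442
Step 4: Surplus = winner's bid - payment = 445 - 442 = 3

3


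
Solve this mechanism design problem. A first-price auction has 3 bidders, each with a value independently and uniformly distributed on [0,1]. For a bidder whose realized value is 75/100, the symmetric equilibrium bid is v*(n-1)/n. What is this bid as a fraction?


Step 1: The symmetric BNE bidding function is b(v) = v * (n-1) / n
Step 2: Substitute v = 3/4 and n = 3
Step 3: b = 3/4 * 2/3
Step 4: b = 1/2

1/2


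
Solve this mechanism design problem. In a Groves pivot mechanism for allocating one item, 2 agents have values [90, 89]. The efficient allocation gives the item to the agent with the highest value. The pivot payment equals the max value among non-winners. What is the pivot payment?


Step 1: The efficient winner is agent 0 with value 90
Step 2: Other agents' values: [89]
Step 3: Pivot payment = max(others) = 89
Step 4: The winner pays 89

89


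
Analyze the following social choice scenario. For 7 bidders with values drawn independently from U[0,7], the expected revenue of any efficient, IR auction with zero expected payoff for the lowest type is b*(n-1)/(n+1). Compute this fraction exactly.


Step 1: By Revenue Equivalence, expected revenue = b*(n-1)/(n+1)
Step 2: Substituting n = 7, b = 7
Step 3: Revenue = 7*(7-1)/(7+1) = 7*6/8
Step 4: Revenue = 42/8 = 21/4

21/4


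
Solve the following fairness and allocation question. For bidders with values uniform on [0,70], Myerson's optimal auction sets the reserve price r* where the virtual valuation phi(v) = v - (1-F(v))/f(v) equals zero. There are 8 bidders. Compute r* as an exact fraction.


Step 1: For U[0,70], F(v) = v/70 and f(v) = 1/70
Step 2: phi(v) = v - (1 - v/70)/(1/70) = v - (70 - v) = 2v - 70
Step 3: Set phi(r*) = 0: 2r* - 70 = 0
Step 4: r* = 70/2 = 35 (the number of bidders n = 8 does not enter)

35


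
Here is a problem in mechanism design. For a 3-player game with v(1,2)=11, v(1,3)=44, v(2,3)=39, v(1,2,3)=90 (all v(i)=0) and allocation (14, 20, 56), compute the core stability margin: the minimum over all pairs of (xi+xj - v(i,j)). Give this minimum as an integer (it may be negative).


Step 1: Slack for coalition (1,2): x1+x2 - v12 = 34 - 11 = 23
Step 2: Slack for coalition (1,3): x1+x3 - v13 = 70 - 44 = 26
Step 3: Slack for coalition (2,3): x2+x3 - v23 = 76 - 39 = 37
Step 4: Minimum slack = min(23, 26, 37) = 23, attained by (1,2); no pair can gain by deviating, so the allocation is in the core

23


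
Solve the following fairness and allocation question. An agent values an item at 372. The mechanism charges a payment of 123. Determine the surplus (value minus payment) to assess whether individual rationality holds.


Step 1: Surplus = value - payment = 372 - 123 = 249
Step 2: IR is satisfied (surplus >= 0)

249


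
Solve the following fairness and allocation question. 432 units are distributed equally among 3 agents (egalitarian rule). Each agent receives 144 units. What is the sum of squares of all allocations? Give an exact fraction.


Step 1: Each agent's share = 432/3 = 144
Step 2: Square of each share = (144)^2 = 20736
Step 3: Sum of squares = 3 * 20736 = 62208

62208


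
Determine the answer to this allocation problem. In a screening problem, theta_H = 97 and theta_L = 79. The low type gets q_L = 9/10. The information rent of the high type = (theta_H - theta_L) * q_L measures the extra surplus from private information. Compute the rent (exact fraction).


Step 1: theta_H - theta_L = 97 - 79 = 18
Step 2: Information rent = (theta_H - theta_L) * q_L
Step 3: = 18 * 9/10
Step 4: = 81/5

81/5


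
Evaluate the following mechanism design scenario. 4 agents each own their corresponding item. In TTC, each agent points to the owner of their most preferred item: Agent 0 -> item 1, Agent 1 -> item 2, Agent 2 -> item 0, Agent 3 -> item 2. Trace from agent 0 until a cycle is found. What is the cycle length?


Step 1: Trace the pointer graph from agent 0: 0 -> 1 -> 2 -> 0
Step 2: A cycle is detected when we revisit agent 0
Step 3: The cycle is: 0 -> 1 -> 2 -> 0
Step 4: Cycle length = 3

3


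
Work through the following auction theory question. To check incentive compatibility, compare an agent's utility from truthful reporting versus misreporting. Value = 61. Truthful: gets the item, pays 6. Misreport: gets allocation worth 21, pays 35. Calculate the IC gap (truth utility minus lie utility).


Step 1: U(truth) = value - payment = 61 - 6 = 55
Step 2: U(lie) = allocation - payment = 21 - 35 = -14
Step 3: IC gap = 55 - (-14) = 69

69


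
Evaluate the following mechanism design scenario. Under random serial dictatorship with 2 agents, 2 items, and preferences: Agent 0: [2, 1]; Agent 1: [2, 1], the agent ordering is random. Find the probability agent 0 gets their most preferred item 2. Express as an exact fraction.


Step 1: Agent 0 wants item 2
Step 2: There are 2 possible orderings of agents
Step 3: In 1 orderings, agent 0 gets item 2
Step 4: Probability = 1/2

1/2


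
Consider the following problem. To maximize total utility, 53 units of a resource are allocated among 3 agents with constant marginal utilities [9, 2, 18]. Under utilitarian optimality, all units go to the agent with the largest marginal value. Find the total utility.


Step 1: The marginal utilities are [9, 2, 18]
Step 2: The highest marginal utility is 18
Step 3: All 53 units go to that agent
Step 4: Total utility = 18 * 53 = 954

954


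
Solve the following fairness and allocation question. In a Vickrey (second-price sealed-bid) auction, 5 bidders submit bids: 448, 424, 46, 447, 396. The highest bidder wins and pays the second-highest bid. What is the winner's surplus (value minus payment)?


Step 1: Sort bids in descending order: 448, 447, 424, 396, 46
Step 2: The winning bid is the highest: 448
Step 3: The payment equals the second-highest bid: 447
Step 4: Surplus = winner's bid - payment = 448 - 447 = 1

1


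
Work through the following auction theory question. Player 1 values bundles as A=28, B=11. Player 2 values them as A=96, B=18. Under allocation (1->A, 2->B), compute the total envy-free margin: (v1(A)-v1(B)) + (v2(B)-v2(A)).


Step 1: Player 1's margin = v1(A) - v1(B) = 28 - 11 = 17
Step 2: Player 2's margin = v2(B) - v2(A) = 18 - 96 = -78
Step 3: Total margin = 17 + -78 = -61

-61


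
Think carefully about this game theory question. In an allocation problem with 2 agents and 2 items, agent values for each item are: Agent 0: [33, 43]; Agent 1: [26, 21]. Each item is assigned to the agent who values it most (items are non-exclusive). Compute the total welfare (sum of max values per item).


Step 1: For each item, find the maximum value among all agents.
Step 2: Item 0 -> Agent 0 (value 33)
Step 3: Item 1 -> Agent 0 (value 43)
Step 4: Total welfare = 33 + 43 = 76

76


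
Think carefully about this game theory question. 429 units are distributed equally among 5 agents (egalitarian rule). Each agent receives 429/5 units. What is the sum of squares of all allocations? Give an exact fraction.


Step 1: Each agent's share = 429/5
Step 2: Square of each share = (429/5)^2 = 184041/25
Step 3: Sum of squares = 5 * 184041/25 = 184041/5

184041/5


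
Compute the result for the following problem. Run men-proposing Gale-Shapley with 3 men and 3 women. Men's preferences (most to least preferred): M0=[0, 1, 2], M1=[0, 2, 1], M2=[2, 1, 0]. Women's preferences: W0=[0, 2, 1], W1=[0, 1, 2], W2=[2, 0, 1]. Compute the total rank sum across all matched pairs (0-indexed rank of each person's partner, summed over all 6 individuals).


Step 1: Run Gale-Shapley (men propose, women hold best offer):
  M0 proposes to W0; she accepts
  M1 proposes to W0; rejected
  M1 proposes to W2; she accepts
  M2 proposes to W2; she switches from M1
  M1 proposes to W1; she accepts
Step 2: Final matching: W0-M0, W1-M1, W2-M2
Step 3: 0-indexed ranks (man's rank of his match, then woman's): 0 + 0 + 2 + 1 + 0 + 0
Step 4: Total rank sum = 3

3


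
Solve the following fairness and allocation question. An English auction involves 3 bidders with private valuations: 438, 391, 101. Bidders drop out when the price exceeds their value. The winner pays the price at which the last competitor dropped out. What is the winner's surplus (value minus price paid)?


Step 1: Identify the highest value: 438
Step 2: Identify the second-highest value: 391
Step 3: The final price = second-highest value = 391
Step 4: Surplus = 438 - 391 = 47

47


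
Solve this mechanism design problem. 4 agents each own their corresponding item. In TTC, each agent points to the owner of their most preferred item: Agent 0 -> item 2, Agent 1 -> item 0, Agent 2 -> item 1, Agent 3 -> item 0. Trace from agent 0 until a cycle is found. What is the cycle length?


Step 1: Trace the pointer graph from agent 0: 0 -> 2 -> 1 -> 0
Step 2: A cycle is detected when we revisit agent 0
Step 3: The cycle is: 0 -> 2 -> 1 -> 0
Step 4: Cycle length = 3

3


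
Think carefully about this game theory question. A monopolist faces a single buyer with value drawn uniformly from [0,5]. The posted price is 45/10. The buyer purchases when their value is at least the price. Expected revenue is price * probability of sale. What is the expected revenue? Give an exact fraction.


Step 1: Posted price r = 9/2, value support [0,5]
Step 2: P(v >= r) = (5 - 9/2)/5 = 1/10
Step 3: Expected revenue = r * P(v >= r) = 9/2 * 1/10
Step 4: Revenue = 9/20

9/20


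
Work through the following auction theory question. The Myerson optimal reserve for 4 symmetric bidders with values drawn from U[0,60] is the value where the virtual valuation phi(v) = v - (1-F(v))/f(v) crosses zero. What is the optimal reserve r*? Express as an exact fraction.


Step 1: For U[0,60], F(v) = v/60 and f(v) = 1/60
Step 2: phi(v) = v - (1 - v/60)/(1/60) = v - (60 - v) = 2v - 60
Step 3: Set phi(r*) = 0: 2r* - 60 = 0
Step 4: r* = 60/2 = 30 (the number of bidders n = 4 does not enter)

30


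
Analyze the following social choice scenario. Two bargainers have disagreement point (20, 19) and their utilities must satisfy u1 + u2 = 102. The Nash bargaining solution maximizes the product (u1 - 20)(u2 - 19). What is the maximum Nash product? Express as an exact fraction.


Step 1: The Nash solution splits surplus symmetrically above the disagreement point
Step 2: u1 = (total + d1 - d2)/2 = (102 + 20 - 19)/2 = 103/2
Step 3: u2 = (total - d1 + d2)/2 = (102 - 20 + 19)/2 = 101/2
Step 4: Nash product = (103/2 - 20) * (101/2 - 19)
Step 5: = 63/2 * 63/2 = 3969/4

3969/4


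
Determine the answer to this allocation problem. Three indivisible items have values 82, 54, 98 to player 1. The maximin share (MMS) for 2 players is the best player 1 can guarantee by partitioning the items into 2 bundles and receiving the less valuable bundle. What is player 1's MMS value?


Step 1: Item values = 82, 54, 98
Step 2: Enumerate all 2-bundle partitions and take the smaller bundle:
  Partition 1: {82} vs {54,98} -> bundles 82, 152; min = 82
  Partition 2: {54} vs {82,98} -> bundles 54, 180; min = 54
  Partition 3: {98} vs {82,54} -> bundles 98, 136; min = 98
Step 3: MMS = max(82, 54, 98) = 98

98


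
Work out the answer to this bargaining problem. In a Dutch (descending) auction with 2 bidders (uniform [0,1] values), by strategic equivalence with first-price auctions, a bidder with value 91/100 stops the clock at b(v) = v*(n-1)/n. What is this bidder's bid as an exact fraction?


Step 1: Dutch auctions are strategically equivalent to first-price auctions
Step 2: The equilibrium bid is b(v) = v*(n-1)/n
Step 3: b = 91/100 * 1/2
Step 4: b = 91/200

91/200


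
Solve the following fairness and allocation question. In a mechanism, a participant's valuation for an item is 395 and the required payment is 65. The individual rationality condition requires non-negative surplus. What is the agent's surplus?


Step 1: Surplus = value - payment = 395 - 65 = 330
Step 2: IR is satisfied (surplus >= 0)

330


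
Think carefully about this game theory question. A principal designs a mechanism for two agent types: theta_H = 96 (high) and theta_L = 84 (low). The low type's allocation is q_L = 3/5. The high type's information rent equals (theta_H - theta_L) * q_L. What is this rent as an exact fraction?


Step 1: theta_H - theta_L = 96 - 84 = 12
Step 2: Information rent = (theta_H - theta_L) * q_L
Step 3: = 12 * 3/5
Step 4: = 36/5

36/5


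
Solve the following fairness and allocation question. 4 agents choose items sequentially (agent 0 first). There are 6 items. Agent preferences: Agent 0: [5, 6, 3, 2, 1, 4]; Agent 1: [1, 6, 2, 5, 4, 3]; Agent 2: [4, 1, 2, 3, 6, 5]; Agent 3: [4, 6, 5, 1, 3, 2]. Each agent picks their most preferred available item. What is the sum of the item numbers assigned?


Step 1: Agent 0 picks item 5
Step 2: Agent 1 picks item 1
Step 3: Agent 2 picks item 4
Step 4: Agent 3 picks item 6
Step 5: Sum = 5 + 1 + 4 + 6 = 16

16


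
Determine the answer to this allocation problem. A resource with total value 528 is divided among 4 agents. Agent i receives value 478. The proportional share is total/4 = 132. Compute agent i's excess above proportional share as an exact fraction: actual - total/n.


Step 1: Proportional share = 528/4 = 132
Step 2: Agent's actual allocation = 478
Step 3: Excess = 478 - 132 = 346

346


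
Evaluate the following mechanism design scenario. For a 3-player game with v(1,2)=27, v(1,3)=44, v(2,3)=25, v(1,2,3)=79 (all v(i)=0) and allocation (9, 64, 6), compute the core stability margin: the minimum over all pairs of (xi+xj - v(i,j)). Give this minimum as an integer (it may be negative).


Step 1: Slack for coalition (1,2): x1+x2 - v12 = 73 - 27 = 46
Step 2: Slack for coalition (1,3): x1+x3 - v13 = 15 - 44 = -29
Step 3: Slack for coalition (2,3): x2+x3 - v23 = 70 - 25 = 45
Step 4: Minimum slack = min(46, -29, 45) = -29, attained by (1,3); coalition (1,3) can block (slack < 0), so the allocation is not in the core

-29


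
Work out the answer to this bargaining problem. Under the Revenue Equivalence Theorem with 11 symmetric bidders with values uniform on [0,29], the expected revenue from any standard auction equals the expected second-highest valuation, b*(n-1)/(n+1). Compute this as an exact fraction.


Step 1: By Revenue Equivalence, expected revenue = b*(n-1)/(n+1)
Step 2: Substituting n = 11, b = 29
Step 3: Revenue = 29*(11-1)/(11+1) = 29*10/12
Step 4: Revenue = 290/12 = 145/6

145/6


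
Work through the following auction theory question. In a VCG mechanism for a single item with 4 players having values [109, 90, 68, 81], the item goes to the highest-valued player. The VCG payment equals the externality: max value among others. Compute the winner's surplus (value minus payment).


Step 1: The winner is the agent with the highest value: agent 0 with value 109
Step 2: Values of other agents: [90, 68, 81]
Step 3: VCG payment = max of others' values = 90
Step 4: Surplus = 109 - 90 = 19

19


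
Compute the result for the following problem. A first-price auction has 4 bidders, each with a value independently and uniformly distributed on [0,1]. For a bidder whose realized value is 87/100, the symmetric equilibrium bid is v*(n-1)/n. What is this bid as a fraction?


Step 1: The symmetric BNE bidding function is b(v) = v * (n-1) / n
Step 2: Substitute v = 87/100 and n = 4
Step 3: b = 87/100 * 3/4
Step 4: b = 261/400

261/400


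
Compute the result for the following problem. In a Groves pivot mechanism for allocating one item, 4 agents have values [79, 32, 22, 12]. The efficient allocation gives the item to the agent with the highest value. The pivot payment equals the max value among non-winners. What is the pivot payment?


Step 1: The efficient winner is agent 0 with value 79
Step 2: Other agents' values: [32, 22, 12]
Step 3: Pivot payment = max(others) = 32
Step 4: The winner pays 32

32


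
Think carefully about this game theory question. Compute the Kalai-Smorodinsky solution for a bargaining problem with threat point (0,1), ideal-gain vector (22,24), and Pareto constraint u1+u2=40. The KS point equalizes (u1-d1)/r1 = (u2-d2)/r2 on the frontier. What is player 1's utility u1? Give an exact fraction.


Step 1: At the KS point, (u1-d1)/r1 = (u2-d2)/r2 = t and u1+u2 = 40
Step 2: u1 = d1 + r1*t and u2 = d2 + r2*t, so (d1 + r1*t) + (d2 + r2*t) = 40
Step 3: t = (40 - 0 - 1)/(22 + 24) = 39/46
Step 4: u1 = d1 + r1*t = 0 + 22 * 39/46 = 429/23
Step 5: (Check: u2 = d2 + r2*t = 491/23; u1+u2 = 429/23 + 491/23 = 40, on the frontier.)

429/23


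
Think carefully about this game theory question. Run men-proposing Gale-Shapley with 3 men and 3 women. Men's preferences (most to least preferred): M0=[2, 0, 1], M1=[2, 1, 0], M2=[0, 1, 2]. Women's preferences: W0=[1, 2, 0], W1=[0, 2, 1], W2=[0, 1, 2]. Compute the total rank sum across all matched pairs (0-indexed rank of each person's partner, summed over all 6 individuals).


Step 1: Run Gale-Shapley (men propose, women hold best offer):
  M0 proposes to W2; she accepts
  M1 proposes to W2; rejected
  M1 proposes to W1; she accepts
  M2 proposes to W0; she accepts
Step 2: Final matching: W0-M2, W1-M1, W2-M0
Step 3: 0-indexed ranks (man's rank of his match, then woman's): 0 + 1 + 1 + 2 + 0 + 0
Step 4: Total rank sum = 4

4


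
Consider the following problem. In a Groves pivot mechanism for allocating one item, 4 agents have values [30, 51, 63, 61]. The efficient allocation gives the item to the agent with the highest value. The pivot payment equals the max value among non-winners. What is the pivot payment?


Step 1: The efficient winner is agent 2 with value 63
Step 2: Other agents' values: [30, 51, 61]
Step 3: Pivot payment = max(others) = 61
Step 4: The winner pays 61

61


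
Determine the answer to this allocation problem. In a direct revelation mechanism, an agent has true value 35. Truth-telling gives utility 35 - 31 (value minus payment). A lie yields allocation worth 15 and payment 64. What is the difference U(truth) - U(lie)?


Step 1: U(truth) = value - payment = 35 - 31 = 4
Step 2: U(lie) = allocation - payment = 15 - 64 = -49
Step 3: IC gap = 4 - (-49) = 53

53


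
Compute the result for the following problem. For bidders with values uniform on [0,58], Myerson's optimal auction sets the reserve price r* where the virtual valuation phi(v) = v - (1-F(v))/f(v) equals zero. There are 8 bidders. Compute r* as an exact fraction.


Step 1: For U[0,58], F(v) = v/58 and f(v) = 1/58
Step 2: phi(v) = v - (1 - v/58)/(1/58) = v - (58 - v) = 2v - 58
Step 3: Set phi(r*) = 0: 2r* - 58 = 0
Step 4: r* = 58/2 = 29 (the number of bidders n = 8 does not enter)

29
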